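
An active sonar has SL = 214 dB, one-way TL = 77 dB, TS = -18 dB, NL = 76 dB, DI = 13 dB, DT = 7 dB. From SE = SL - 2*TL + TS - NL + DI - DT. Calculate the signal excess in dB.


-28 dB


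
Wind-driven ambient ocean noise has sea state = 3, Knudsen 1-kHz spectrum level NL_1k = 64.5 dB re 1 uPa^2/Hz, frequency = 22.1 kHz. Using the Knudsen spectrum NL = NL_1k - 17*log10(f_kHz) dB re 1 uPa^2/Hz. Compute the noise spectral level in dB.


NL = NL_1k - 17*log10(f_kHz) = 64.5 - 17*log10(22.1) = 64.5 - (22.85) = 41.65

41.65 dB


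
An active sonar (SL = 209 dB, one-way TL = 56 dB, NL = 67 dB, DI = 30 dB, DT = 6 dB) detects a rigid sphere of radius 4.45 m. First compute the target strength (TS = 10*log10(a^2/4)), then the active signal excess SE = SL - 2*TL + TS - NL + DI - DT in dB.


Step 1: TS = 10*log10(4.45^2/4) = 6.95 dB
Step 2: SE = SL - 2*TL + TS - NL + DI - DT = 209 - 2*56 + (6.95) - 67 + 30 - 6 = 60.95

60.95 dB


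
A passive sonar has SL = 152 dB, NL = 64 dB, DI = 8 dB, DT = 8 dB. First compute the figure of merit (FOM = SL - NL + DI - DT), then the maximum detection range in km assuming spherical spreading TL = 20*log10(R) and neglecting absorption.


Step 1: FOM = SL - NL + DI - DT = 152 - 64 + 8 - 8 = 88 dB
Step 2: at max range FOM = TL = 20*log10(R), so R = 10^(88/20) = 25118.86 m = 25.12 km

25.12 km


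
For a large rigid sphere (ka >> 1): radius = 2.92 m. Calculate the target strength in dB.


TS = 10*log10(2.92^2 / 4) = 10*log10(2.1316) = 3.29

3.29 dB


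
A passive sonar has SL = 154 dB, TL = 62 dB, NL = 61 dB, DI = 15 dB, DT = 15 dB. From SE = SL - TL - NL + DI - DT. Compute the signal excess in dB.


SE = SL - TL - NL + DI - DT = 154 - 62 - 61 + 15 - 15 = 31

31 dB


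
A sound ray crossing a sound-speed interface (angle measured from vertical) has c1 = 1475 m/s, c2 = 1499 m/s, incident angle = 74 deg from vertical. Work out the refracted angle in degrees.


sin(theta2) = (c2/c1)*sin(theta1) = (1499/1475)*sin(74 deg) = 0.9769
theta2 = arcsin(0.9769) = 77.66

77.66 deg


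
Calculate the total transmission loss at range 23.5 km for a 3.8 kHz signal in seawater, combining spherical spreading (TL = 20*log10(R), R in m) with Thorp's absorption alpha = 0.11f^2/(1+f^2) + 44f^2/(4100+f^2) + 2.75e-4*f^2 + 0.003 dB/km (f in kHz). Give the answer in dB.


93.63 dB


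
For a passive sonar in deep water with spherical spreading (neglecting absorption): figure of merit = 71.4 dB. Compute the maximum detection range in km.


At max range FOM = TL, so 20*log10(R) = 71.4
R = 10^(71.4/20) = 3715.35 m = 3.72 km

3.72 km


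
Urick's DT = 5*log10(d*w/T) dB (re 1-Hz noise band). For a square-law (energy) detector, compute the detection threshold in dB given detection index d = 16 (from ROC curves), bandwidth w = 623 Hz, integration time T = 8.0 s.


DT = 5*log10(d*w/T) = 5*log10(16 * 623 / 8.0) = 5*log10(1246.0) = 15.48

15.48 dB


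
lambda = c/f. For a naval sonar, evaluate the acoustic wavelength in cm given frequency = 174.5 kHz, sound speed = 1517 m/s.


0.87 cm


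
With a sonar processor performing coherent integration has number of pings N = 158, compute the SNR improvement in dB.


21.99 dB


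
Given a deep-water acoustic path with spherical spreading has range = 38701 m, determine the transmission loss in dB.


TL = 20*log10(38701) = 91.75

91.75 dB


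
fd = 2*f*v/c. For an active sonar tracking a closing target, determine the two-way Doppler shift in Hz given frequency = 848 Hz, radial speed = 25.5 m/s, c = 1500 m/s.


28.83 Hz


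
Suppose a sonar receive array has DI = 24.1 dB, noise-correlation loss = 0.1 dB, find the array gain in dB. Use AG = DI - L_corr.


24.0 dB


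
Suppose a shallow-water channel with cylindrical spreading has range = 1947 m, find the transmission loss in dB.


32.89 dB


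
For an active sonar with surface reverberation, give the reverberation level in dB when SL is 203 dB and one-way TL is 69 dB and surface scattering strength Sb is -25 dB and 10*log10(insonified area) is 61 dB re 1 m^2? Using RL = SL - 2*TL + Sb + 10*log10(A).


RL = SL - 2*TL + Sb + 10*log10(A) = 203 - 2*69 + (-25) + 61 = 101

101 dB


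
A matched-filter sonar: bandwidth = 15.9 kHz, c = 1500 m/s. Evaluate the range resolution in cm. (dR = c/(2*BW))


dR = c/(2*BW) = 1500 / (2 * 15.9e3) = 0.0472 m = 4.72 cm

4.72 cm


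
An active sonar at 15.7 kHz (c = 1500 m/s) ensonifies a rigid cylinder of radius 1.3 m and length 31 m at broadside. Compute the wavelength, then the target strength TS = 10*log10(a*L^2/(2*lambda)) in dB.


Step 1: lambda = c/f = 1500/15700 = 0.09554 m
Step 2: TS = 10*log10(a*L^2/(2*lambda)) = 10*log10(1.3*31^2/(2*0.09554)) = 38.15

38.15 dB


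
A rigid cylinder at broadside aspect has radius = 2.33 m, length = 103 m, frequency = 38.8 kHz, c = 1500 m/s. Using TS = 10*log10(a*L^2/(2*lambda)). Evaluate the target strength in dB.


lambda = 1500/38800 = 0.03866 m
TS = 10*log10(2.33*103^2/(2*0.03866)) = 55.05

55.05 dB


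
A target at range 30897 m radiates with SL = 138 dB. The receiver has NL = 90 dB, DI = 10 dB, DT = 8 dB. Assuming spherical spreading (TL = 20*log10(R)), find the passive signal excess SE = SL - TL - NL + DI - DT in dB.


Step 1: TL = 20*log10(30897) = 89.8 dB
Step 2: SE = 138 - 89.8 - 90 + 10 - 8 = -39.8

-39.8 dB


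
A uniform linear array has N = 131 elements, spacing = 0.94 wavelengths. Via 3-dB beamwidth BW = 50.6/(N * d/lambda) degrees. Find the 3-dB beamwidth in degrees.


0.41 deg


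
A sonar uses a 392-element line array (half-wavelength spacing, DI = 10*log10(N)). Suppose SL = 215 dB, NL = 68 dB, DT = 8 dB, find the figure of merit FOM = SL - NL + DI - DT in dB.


Step 1: DI = 10*log10(392) = 25.93 dB
Step 2: FOM = SL - NL + DI - DT = 215 - 68 + 25.93 - 8 = 164.93

164.93 dB


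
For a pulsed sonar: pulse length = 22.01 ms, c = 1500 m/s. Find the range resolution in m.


16.5075 m


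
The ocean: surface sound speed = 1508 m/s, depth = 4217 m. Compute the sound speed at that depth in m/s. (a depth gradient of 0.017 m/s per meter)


c = 1508 + 0.017 * 4217 = 1579.689

1579.689 m/s


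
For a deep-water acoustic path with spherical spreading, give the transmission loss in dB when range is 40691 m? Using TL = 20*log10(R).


TL = 20*log10(40691) = 92.19

92.19 dB


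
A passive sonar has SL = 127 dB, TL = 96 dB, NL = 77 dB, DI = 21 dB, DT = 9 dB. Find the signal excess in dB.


SE = SL - TL - NL + DI - DT = 127 - 96 - 77 + 21 - 9 = -34

-34 dB


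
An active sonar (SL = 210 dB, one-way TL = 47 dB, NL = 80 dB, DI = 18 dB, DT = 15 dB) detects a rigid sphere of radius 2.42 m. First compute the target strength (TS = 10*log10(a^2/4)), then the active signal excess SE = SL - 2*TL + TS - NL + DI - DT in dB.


Step 1: TS = 10*log10(2.42^2/4) = 1.66 dB
Step 2: SE = SL - 2*TL + TS - NL + DI - DT = 210 - 2*47 + (1.66) - 80 + 18 - 15 = 40.66

40.66 dB


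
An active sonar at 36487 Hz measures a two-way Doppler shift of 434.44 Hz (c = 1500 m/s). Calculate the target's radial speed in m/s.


From fd = 2*f*v/c, v = c*fd/(2*f) = 1500 * 434.44 / (2*36487) = 8.93

8.93 m/s


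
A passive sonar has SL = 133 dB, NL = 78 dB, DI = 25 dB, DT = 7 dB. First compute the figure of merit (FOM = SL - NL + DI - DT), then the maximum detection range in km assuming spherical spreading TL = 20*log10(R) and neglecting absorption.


Step 1: FOM = SL - NL + DI - DT = 133 - 78 + 25 - 7 = 73 dB
Step 2: at max range FOM = TL = 20*log10(R), so R = 10^(73/20) = 4466.84 m = 4.47 km

4.47 km


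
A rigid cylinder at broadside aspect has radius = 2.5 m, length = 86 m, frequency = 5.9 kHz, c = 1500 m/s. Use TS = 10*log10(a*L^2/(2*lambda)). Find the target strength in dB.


lambda = 1500/5900 = 0.25424 m
TS = 10*log10(2.5*86^2/(2*0.25424)) = 45.61

45.61 dB


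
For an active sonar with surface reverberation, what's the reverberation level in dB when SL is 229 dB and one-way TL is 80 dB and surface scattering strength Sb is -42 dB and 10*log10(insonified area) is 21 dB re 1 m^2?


RL = SL - 2*TL + Sb + 10*log10(A) = 229 - 2*80 + (-42) + 21 = 48

48 dB


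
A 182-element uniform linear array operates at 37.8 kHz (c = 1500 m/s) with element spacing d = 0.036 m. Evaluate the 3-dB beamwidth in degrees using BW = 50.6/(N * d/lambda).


Step 1: lambda = 1500/37800 = 0.03968 m
Step 2: d/lambda = 0.036/0.03968 = 0.9073
Step 3: BW = 50.6/(N * d/lambda) = 50.6/(182 * 0.9073) = 0.31

0.31 deg


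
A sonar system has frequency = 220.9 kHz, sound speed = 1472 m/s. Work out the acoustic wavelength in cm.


lambda = c/f = 1472 / 220900 = 0.0067 m = 0.67 cm

0.67 cm


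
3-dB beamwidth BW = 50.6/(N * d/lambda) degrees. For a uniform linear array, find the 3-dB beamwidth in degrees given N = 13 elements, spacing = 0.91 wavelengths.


BW = 50.6 / (13 * 0.91) = 50.6 / 11.83 = 4.28

4.28 deg


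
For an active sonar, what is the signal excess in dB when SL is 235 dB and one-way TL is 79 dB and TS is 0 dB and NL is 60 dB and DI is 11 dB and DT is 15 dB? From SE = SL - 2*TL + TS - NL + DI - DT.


SE = SL - 2*TL + TS - NL + DI - DT = 235 - 2*79 + (0) - 60 + 11 - 15 = 13

13 dB


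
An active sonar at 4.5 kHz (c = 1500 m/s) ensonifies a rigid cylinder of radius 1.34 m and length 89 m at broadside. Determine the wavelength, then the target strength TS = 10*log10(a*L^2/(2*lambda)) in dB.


Step 1: lambda = c/f = 1500/4500 = 0.33333 m
Step 2: TS = 10*log10(a*L^2/(2*lambda)) = 10*log10(1.34*89^2/(2*0.33333)) = 42.02

42.02 dB


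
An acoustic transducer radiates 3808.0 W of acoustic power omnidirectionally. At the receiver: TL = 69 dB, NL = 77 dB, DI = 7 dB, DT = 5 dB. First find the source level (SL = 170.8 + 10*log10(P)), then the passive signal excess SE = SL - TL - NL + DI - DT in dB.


Step 1: SL = 170.8 + 10*log10(3808.0) = 206.61 dB
Step 2: SE = SL - TL - NL + DI - DT = 206.61 - 69 - 77 + 7 - 5 = 62.61

62.61 dB


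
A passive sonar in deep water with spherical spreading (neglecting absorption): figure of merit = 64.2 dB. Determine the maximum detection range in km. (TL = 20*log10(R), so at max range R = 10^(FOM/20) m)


1.62 km


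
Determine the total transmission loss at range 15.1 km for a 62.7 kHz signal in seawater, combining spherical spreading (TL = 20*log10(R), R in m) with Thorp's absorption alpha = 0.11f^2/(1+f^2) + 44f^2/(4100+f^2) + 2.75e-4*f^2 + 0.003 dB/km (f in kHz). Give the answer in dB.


Step 1 (Thorp): alpha = 0.11*3931.29/(1+3931.29) + 44*3931.29/(4100+3931.29) + 2.75e-4*3931.29 + 0.003 = 22.7319 dB/km
Step 2: TL_spread = 20*log10(15100) = 83.58 dB
Step 3: TL_abs = alpha*R = 22.7319 * 15.1 = 343.25 dB
Step 4: TL_total = 83.58 + 343.25 = 426.83

426.83 dB


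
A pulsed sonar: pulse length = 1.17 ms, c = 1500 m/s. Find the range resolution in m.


0.8775 m


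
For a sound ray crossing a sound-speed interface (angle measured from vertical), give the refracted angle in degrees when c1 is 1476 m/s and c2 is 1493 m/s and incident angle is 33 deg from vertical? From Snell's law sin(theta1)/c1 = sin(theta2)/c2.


sin(theta2) = (c2/c1)*sin(theta1) = (1493/1476)*sin(33 deg) = 0.55091
theta2 = arcsin(0.55091) = 33.43

33.43 deg


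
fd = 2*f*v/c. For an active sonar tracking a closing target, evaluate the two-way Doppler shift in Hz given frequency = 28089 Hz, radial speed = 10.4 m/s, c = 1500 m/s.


389.5 Hz


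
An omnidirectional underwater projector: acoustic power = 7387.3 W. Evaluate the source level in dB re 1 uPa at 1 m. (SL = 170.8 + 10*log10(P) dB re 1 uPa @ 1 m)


SL = 170.8 + 10*log10(7387.3) = 170.8 + 38.68 = 209.48

209.48 dB


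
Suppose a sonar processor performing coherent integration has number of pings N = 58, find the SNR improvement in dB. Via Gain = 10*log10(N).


Gain = 10*log10(58) = 17.63

17.63 dB


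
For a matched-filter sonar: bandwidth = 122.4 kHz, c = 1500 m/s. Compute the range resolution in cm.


dR = c/(2*BW) = 1500 / (2 * 122.4e3) = 0.0061 m = 0.61 cm

0.61 cm


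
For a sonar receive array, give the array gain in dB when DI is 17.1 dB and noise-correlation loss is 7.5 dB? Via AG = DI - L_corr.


AG = DI - L_corr = 17.1 - 7.5 = 9.6

9.6 dB


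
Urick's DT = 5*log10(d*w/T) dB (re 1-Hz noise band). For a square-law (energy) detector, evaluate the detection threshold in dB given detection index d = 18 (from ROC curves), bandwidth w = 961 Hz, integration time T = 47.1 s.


DT = 5*log10(d*w/T) = 5*log10(18 * 961 / 47.1) = 5*log10(367.26) = 12.82

12.82 dB


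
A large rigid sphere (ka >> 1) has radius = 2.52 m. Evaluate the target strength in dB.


2.01 dB


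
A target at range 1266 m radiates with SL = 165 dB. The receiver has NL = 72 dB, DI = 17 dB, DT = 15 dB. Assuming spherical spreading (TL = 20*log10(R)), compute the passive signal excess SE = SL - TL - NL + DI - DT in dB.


Step 1: TL = 20*log10(1266) = 62.05 dB
Step 2: SE = 165 - 62.05 - 72 + 17 - 15 = 32.95

32.95 dB


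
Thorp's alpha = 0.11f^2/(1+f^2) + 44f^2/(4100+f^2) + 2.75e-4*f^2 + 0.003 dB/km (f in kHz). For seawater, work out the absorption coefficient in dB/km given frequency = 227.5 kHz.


f^2 = 51756.25
alpha = 0.11*51756.25/(1+51756.25) + 44*51756.25/(4100+51756.25) + 2.75e-4*51756.25 + 0.003 = 55.116

55.116 dB/km


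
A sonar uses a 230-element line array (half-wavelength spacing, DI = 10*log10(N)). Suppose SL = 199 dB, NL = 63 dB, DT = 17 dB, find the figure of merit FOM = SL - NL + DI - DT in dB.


Step 1: DI = 10*log10(230) = 23.62 dB
Step 2: FOM = SL - NL + DI - DT = 199 - 63 + 23.62 - 17 = 142.62

142.62 dB


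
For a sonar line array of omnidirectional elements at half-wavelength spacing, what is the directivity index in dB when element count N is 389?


DI = 10*log10(389) = 25.9

25.9 dB


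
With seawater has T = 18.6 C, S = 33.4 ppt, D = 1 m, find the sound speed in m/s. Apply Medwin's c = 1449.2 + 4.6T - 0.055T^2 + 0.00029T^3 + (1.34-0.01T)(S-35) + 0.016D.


c = 1449.2 + 4.6*18.6 - 0.055*18.6^2 + 0.00029*18.6^3 + (1.34 - 0.01*18.6)*(33.4 - 35) + 0.016*1 = 1515.77

1515.77 m/s


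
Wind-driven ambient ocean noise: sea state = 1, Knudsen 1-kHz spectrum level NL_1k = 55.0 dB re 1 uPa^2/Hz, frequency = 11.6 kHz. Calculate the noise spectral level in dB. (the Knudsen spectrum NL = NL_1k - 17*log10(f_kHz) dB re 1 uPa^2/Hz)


36.9 dB


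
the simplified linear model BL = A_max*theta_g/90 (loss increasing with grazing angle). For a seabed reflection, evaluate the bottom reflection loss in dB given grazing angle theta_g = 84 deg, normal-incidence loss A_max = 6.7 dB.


BL = A_max * theta_g / 90 = 6.7 * 84 / 90 = 6.25

6.25 dB


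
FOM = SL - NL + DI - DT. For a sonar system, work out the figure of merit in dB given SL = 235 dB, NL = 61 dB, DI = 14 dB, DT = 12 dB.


FOM = SL - NL + DI - DT = 235 - 61 + 14 - 12 = 176

176 dB


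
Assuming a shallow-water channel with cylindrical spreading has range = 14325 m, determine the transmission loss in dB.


41.56 dB


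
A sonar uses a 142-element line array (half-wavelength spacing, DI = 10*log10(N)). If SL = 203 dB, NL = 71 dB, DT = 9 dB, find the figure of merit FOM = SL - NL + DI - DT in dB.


144.52 dB


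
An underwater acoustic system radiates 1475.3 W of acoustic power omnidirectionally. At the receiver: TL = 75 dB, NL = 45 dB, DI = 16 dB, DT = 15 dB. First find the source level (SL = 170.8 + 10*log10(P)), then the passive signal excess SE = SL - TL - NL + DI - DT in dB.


Step 1: SL = 170.8 + 10*log10(1475.3) = 202.49 dB
Step 2: SE = SL - TL - NL + DI - DT = 202.49 - 75 - 45 + 16 - 15 = 83.49

83.49 dB


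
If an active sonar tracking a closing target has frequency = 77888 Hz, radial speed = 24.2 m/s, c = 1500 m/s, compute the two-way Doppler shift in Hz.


2513.19 Hz


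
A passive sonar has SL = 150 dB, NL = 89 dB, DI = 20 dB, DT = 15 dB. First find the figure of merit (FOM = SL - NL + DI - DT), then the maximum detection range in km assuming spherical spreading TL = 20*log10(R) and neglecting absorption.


Step 1: FOM = SL - NL + DI - DT = 150 - 89 + 20 - 15 = 66 dB
Step 2: at max range FOM = TL = 20*log10(R), so R = 10^(66/20) = 1995.26 m = 2.0 km

2.0 km


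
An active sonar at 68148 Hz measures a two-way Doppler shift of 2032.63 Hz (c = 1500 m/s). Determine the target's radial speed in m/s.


From fd = 2*f*v/c, v = c*fd/(2*f) = 1500 * 2032.63 / (2*68148) = 22.37

22.37 m/s


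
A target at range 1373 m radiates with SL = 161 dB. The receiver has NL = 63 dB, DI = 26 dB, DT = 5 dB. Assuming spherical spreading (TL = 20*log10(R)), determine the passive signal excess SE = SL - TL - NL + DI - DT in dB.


Step 1: TL = 20*log10(1373) = 62.75 dB
Step 2: SE = 161 - 62.75 - 63 + 26 - 5 = 56.25

56.25 dB


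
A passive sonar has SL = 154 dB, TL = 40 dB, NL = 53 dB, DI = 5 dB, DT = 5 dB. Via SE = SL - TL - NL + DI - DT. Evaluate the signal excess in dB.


SE = SL - TL - NL + DI - DT = 154 - 40 - 53 + 5 - 5 = 61

61 dB


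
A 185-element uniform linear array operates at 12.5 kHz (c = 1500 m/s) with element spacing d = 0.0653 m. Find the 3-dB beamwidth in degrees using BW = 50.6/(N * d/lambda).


Step 1: lambda = 1500/12500 = 0.12 m
Step 2: d/lambda = 0.0653/0.12 = 0.5442
Step 3: BW = 50.6/(N * d/lambda) = 50.6/(185 * 0.5442) = 0.5

0.5 deg


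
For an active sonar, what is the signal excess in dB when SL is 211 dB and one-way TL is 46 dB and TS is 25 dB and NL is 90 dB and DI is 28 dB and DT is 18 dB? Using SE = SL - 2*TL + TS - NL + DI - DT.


64 dB


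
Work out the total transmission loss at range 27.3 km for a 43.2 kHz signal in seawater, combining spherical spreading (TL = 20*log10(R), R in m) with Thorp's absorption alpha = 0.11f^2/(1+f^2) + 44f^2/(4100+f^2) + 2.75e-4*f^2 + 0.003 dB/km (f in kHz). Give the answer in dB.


Step 1 (Thorp): alpha = 0.11*1866.24/(1+1866.24) + 44*1866.24/(4100+1866.24) + 2.75e-4*1866.24 + 0.003 = 14.3894 dB/km
Step 2: TL_spread = 20*log10(27300) = 88.72 dB
Step 3: TL_abs = alpha*R = 14.3894 * 27.3 = 392.83 dB
Step 4: TL_total = 88.72 + 392.83 = 481.55

481.55 dB


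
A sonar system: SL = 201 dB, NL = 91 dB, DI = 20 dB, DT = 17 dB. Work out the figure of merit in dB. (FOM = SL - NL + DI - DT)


FOM = SL - NL + DI - DT = 201 - 91 + 20 - 17 = 113

113 dB


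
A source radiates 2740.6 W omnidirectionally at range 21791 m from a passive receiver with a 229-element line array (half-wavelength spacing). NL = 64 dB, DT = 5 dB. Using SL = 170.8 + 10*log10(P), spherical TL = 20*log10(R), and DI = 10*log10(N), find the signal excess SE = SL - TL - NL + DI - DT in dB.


73.01 dB


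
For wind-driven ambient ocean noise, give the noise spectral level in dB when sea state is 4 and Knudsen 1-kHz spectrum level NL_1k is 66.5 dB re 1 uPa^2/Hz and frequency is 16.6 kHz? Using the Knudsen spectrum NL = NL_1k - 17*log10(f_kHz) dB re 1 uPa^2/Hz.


NL = NL_1k - 17*log10(f_kHz) = 66.5 - 17*log10(16.6) = 66.5 - (20.74) = 45.76

45.76 dB


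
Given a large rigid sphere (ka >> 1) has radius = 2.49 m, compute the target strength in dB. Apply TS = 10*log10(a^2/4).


TS = 10*log10(2.49^2 / 4) = 10*log10(1.550025) = 1.9

1.9 dB


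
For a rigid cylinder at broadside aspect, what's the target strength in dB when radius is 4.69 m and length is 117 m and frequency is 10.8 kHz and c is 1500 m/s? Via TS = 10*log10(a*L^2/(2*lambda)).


lambda = 1500/10800 = 0.13889 m
TS = 10*log10(4.69*117^2/(2*0.13889)) = 53.64

53.64 dB


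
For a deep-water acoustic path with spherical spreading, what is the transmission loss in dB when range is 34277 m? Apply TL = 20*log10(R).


TL = 20*log10(34277) = 90.7

90.7 dB


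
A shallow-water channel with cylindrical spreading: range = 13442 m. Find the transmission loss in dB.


41.28 dB


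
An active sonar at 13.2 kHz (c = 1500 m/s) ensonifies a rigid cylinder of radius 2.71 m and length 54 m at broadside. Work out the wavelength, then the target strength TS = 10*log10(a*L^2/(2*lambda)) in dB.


Step 1: lambda = c/f = 1500/13200 = 0.11364 m
Step 2: TS = 10*log10(a*L^2/(2*lambda)) = 10*log10(2.71*54^2/(2*0.11364)) = 45.41

45.41 dB


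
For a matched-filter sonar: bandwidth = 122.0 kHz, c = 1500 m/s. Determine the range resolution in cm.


dR = c/(2*BW) = 1500 / (2 * 122.0e3) = 0.0061 m = 0.61 cm

0.61 cm


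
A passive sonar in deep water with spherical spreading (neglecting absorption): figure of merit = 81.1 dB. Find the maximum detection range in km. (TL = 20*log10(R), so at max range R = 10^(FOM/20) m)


At max range FOM = TL, so 20*log10(R) = 81.1
R = 10^(81.1/20) = 11350.11 m = 11.35 km

11.35 km


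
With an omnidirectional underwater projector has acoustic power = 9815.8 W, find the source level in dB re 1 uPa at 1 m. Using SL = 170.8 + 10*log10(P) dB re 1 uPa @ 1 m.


210.72 dB


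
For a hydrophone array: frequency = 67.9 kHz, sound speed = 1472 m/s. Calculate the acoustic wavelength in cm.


lambda = c/f = 1472 / 67900 = 0.0217 m = 2.17 cm

2.17 cm


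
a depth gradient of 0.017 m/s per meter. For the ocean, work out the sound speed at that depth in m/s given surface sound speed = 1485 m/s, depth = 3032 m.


1536.544 m/s


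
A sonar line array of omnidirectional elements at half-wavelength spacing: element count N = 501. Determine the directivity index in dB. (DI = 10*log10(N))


DI = 10*log10(501) = 27.0

27.0 dB


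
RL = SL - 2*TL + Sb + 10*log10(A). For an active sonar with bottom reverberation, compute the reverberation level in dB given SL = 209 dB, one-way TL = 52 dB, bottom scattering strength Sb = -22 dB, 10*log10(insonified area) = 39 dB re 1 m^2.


RL = SL - 2*TL + Sb + 10*log10(A) = 209 - 2*52 + (-22) + 39 = 122

122 dB


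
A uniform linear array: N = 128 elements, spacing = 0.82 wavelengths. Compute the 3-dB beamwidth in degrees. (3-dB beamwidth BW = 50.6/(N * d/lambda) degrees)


0.48 deg


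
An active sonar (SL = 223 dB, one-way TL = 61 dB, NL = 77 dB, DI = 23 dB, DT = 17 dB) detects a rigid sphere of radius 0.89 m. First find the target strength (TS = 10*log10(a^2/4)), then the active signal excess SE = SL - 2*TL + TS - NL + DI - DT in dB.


Step 1: TS = 10*log10(0.89^2/4) = -7.03 dB
Step 2: SE = SL - 2*TL + TS - NL + DI - DT = 223 - 2*61 + (-7.03) - 77 + 23 - 17 = 22.97

22.97 dB


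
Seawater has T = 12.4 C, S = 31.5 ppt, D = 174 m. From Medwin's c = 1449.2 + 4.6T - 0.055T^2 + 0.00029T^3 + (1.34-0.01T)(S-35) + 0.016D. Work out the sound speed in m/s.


1496.86 m/s


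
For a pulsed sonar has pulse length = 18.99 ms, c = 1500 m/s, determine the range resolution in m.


dR = c*tau/2 = 1500 * 18.99e-3 / 2 = 14.2425

14.2425 m


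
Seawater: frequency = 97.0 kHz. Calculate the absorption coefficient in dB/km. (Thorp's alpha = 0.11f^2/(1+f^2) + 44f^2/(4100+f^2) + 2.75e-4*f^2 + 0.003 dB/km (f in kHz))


f^2 = 9409.0
alpha = 0.11*9409.0/(1+9409.0) + 44*9409.0/(4100+9409.0) + 2.75e-4*9409.0 + 0.003 = 33.346

33.346 dB/km


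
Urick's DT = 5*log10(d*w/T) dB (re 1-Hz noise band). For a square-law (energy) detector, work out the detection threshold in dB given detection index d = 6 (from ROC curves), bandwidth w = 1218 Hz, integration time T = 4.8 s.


DT = 5*log10(d*w/T) = 5*log10(6 * 1218 / 4.8) = 5*log10(1522.5) = 15.91

15.91 dB


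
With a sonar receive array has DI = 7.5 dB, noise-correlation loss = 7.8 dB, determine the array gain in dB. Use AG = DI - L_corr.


AG = DI - L_corr = 7.5 - 7.8 = -0.3

-0.3 dB


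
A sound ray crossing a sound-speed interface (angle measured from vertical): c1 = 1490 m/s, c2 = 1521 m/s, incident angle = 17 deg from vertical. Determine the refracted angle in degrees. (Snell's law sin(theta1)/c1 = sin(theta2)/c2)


sin(theta2) = (c2/c1)*sin(theta1) = (1521/1490)*sin(17 deg) = 0.29845
theta2 = arcsin(0.29845) = 17.36

17.36 deg


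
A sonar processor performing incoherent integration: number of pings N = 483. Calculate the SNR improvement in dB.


Gain = 5*log10(483) = 13.42

13.42 dB


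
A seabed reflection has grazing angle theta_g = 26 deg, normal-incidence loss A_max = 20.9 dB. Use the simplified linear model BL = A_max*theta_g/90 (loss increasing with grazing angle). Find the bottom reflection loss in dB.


BL = A_max * theta_g / 90 = 20.9 * 26 / 90 = 6.04

6.04 dB


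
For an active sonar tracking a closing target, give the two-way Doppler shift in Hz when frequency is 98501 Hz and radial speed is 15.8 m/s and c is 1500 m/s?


fd = 2*f*v/c = 2 * 98501 * 15.8 / 1500 = 2075.09

2075.09 Hz


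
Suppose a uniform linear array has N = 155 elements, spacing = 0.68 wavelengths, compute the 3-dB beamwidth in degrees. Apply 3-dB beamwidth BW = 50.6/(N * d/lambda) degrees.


BW = 50.6 / (155 * 0.68) = 50.6 / 105.4 = 0.48

0.48 deg


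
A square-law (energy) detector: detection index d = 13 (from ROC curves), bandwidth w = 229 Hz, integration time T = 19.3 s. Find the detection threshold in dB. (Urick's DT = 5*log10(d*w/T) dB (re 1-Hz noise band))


10.94 dB


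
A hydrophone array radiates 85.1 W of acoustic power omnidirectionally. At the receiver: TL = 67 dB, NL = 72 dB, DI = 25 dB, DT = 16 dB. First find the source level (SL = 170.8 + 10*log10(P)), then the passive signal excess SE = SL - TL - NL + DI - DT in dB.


Step 1: SL = 170.8 + 10*log10(85.1) = 190.1 dB
Step 2: SE = SL - TL - NL + DI - DT = 190.1 - 67 - 72 + 25 - 16 = 60.1

60.1 dB


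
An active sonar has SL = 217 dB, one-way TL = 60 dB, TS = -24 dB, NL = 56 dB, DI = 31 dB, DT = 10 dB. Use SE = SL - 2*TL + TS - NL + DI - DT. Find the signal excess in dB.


38 dB


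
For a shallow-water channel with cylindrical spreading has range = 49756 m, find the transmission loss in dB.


TL = 10*log10(49756) = 46.97

46.97 dB


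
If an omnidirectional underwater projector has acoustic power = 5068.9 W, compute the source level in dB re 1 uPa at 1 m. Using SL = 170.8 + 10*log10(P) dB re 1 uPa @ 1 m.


SL = 170.8 + 10*log10(5068.9) = 170.8 + 37.05 = 207.85

207.85 dB


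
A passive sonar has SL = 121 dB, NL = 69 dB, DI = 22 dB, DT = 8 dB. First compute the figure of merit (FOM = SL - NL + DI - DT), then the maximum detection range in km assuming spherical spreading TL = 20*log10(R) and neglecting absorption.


Step 1: FOM = SL - NL + DI - DT = 121 - 69 + 22 - 8 = 66 dB
Step 2: at max range FOM = TL = 20*log10(R), so R = 10^(66/20) = 1995.26 m = 2.0 km

2.0 km


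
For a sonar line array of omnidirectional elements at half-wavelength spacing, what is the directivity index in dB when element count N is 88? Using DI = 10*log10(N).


19.44 dB


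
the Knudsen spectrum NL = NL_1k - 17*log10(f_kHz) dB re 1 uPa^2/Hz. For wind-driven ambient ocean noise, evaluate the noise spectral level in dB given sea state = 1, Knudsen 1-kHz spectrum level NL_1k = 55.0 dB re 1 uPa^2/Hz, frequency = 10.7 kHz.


NL = NL_1k - 17*log10(f_kHz) = 55.0 - 17*log10(10.7) = 55.0 - (17.5) = 37.5

37.5 dB


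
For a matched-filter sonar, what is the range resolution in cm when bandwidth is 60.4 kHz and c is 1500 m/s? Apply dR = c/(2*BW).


1.24 cm


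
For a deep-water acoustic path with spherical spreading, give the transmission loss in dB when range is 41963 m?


92.46 dB


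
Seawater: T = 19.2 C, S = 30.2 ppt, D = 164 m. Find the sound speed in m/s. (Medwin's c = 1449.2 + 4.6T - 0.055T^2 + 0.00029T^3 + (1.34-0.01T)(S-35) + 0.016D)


c = 1449.2 + 4.6*19.2 - 0.055*19.2^2 + 0.00029*19.2^3 + (1.34 - 0.01*19.2)*(30.2 - 35) + 0.016*164 = 1516.41

1516.41 m/s


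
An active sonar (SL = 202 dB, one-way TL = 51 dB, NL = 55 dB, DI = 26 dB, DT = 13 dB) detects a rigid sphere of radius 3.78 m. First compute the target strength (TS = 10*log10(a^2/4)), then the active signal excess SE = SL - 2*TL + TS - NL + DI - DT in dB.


Step 1: TS = 10*log10(3.78^2/4) = 5.53 dB
Step 2: SE = SL - 2*TL + TS - NL + DI - DT = 202 - 2*51 + (5.53) - 55 + 26 - 13 = 63.53

63.53 dB


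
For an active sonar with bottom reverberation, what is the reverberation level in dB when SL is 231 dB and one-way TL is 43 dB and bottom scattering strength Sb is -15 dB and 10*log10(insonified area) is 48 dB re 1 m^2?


RL = SL - 2*TL + Sb + 10*log10(A) = 231 - 2*43 + (-15) + 48 = 178

178 dB


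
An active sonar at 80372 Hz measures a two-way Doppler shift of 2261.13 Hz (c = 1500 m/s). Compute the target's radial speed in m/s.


From fd = 2*f*v/c, v = c*fd/(2*f) = 1500 * 2261.13 / (2*80372) = 21.1

21.1 m/s


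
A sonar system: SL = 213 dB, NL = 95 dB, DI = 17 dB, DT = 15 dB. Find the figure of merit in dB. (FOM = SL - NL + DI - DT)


120 dB


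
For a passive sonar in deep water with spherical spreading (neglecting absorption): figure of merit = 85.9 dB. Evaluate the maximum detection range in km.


At max range FOM = TL, so 20*log10(R) = 85.9
R = 10^(85.9/20) = 19724.23 m = 19.72 km

19.72 km


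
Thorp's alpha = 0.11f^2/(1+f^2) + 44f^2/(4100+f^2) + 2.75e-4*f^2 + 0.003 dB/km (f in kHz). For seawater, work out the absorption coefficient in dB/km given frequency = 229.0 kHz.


f^2 = 52441.0
alpha = 0.11*52441.0/(1+52441.0) + 44*52441.0/(4100+52441.0) + 2.75e-4*52441.0 + 0.003 = 55.344

55.344 dB/km


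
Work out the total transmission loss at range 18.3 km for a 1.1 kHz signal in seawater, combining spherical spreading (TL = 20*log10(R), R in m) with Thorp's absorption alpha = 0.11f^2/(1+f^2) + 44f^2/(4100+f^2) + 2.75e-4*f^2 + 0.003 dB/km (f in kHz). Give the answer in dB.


Step 1 (Thorp): alpha = 0.11*1.21/(1+1.21) + 44*1.21/(4100+1.21) + 2.75e-4*1.21 + 0.003 = 0.0765 dB/km
Step 2: TL_spread = 20*log10(18300) = 85.25 dB
Step 3: TL_abs = alpha*R = 0.0765 * 18.3 = 1.4 dB
Step 4: TL_total = 85.25 + 1.4 = 86.65

86.65 dB


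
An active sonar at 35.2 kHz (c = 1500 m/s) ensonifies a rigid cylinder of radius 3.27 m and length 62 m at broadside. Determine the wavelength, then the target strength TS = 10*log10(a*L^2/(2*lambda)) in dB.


Step 1: lambda = c/f = 1500/35200 = 0.04261 m
Step 2: TS = 10*log10(a*L^2/(2*lambda)) = 10*log10(3.27*62^2/(2*0.04261)) = 51.69

51.69 dB


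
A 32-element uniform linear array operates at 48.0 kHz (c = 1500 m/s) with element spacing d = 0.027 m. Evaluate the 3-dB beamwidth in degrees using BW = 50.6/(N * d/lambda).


Step 1: lambda = 1500/48000 = 0.03125 m
Step 2: d/lambda = 0.027/0.03125 = 0.864
Step 3: BW = 50.6/(N * d/lambda) = 50.6/(32 * 0.864) = 1.83

1.83 deg


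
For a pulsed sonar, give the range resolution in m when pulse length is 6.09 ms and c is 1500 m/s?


4.5675 m


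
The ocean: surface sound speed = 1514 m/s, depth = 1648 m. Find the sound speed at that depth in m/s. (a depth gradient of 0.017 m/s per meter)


1542.016 m/s


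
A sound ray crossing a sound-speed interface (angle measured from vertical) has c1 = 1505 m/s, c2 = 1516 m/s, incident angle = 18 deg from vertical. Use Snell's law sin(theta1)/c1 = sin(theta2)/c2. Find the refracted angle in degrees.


sin(theta2) = (c2/c1)*sin(theta1) = (1516/1505)*sin(18 deg) = 0.31128
theta2 = arcsin(0.31128) = 18.14

18.14 deg


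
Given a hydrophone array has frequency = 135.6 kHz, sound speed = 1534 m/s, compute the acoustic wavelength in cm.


lambda = c/f = 1534 / 135600 = 0.0113 m = 1.13 cm

1.13 cm


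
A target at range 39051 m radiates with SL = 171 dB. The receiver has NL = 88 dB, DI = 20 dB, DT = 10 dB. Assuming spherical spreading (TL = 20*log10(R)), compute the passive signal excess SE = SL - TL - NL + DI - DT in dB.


1.17 dB


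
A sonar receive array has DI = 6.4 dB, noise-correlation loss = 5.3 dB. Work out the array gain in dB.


AG = DI - L_corr = 6.4 - 5.3 = 1.1

1.1 dB


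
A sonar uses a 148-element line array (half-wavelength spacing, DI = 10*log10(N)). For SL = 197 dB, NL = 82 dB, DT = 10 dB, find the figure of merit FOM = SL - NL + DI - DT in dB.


Step 1: DI = 10*log10(148) = 21.7 dB
Step 2: FOM = SL - NL + DI - DT = 197 - 82 + 21.7 - 10 = 126.7

126.7 dB


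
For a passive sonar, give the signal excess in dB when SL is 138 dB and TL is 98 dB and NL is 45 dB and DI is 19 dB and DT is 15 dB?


SE = SL - TL - NL + DI - DT = 138 - 98 - 45 + 19 - 15 = -1

-1 dB


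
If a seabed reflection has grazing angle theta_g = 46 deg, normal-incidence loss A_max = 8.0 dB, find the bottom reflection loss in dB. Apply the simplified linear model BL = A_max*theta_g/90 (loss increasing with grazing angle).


BL = A_max * theta_g / 90 = 8.0 * 46 / 90 = 4.09

4.09 dB


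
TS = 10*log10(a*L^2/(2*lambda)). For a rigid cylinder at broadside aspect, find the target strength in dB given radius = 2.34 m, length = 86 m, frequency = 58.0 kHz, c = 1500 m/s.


lambda = 1500/58000 = 0.02586 m
TS = 10*log10(2.34*86^2/(2*0.02586)) = 55.25

55.25 dB


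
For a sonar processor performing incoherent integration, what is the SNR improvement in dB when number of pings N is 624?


13.98 dB


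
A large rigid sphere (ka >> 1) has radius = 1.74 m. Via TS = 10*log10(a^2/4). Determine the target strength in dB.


-1.21 dB


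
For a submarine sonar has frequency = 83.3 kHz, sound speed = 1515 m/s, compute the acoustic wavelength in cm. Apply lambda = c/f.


lambda = c/f = 1515 / 83300 = 0.0182 m = 1.82 cm

1.82 cm


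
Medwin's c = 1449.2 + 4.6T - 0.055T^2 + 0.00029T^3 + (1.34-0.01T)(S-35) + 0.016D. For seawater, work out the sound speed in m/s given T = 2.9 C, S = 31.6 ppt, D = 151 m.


1460.04 m/s


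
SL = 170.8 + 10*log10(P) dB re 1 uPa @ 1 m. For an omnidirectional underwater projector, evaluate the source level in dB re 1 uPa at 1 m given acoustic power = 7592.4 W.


209.6 dB


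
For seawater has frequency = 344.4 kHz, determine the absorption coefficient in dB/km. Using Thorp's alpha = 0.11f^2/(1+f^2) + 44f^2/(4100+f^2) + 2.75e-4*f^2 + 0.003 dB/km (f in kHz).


f^2 = 118611.36
alpha = 0.11*118611.36/(1+118611.36) + 44*118611.36/(4100+118611.36) + 2.75e-4*118611.36 + 0.003 = 75.261

75.261 dB/km


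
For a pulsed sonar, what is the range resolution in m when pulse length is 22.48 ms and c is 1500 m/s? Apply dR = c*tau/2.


dR = c*tau/2 = 1500 * 22.48e-3 / 2 = 16.86

16.86 m


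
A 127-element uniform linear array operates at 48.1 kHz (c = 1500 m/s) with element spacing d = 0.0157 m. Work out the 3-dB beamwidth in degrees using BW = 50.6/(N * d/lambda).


Step 1: lambda = 1500/48100 = 0.03119 m
Step 2: d/lambda = 0.0157/0.03119 = 0.5034
Step 3: BW = 50.6/(N * d/lambda) = 50.6/(127 * 0.5034) = 0.79

0.79 deg


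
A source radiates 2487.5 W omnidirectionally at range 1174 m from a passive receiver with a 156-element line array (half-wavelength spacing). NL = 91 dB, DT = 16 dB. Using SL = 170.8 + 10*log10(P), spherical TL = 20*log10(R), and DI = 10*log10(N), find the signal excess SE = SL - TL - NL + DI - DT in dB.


Step 1: SL = 170.8 + 10*log10(2487.5) = 204.76 dB
Step 2: TL = 20*log10(1174) = 61.39 dB
Step 3: DI = 10*log10(156) = 21.93 dB
Step 4: SE = SL - TL - NL + DI - DT = 204.76 - 61.39 - 91 + 21.93 - 16 = 58.3

58.3 dB


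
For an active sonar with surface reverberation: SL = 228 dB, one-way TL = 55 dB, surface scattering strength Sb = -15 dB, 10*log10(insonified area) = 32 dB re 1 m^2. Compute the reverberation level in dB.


135 dB


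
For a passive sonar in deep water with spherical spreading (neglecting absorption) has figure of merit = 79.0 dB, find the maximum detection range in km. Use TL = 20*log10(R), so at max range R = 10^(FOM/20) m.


At max range FOM = TL, so 20*log10(R) = 79.0
R = 10^(79.0/20) = 8912.51 m = 8.91 km

8.91 km


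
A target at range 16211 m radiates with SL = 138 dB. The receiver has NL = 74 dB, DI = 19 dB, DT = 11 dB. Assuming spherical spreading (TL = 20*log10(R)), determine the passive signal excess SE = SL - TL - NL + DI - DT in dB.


Step 1: TL = 20*log10(16211) = 84.2 dB
Step 2: SE = 138 - 84.2 - 74 + 19 - 11 = -12.2

-12.2 dB


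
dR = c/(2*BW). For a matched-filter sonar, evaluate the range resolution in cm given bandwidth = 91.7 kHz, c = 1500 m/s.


dR = c/(2*BW) = 1500 / (2 * 91.7e3) = 0.0082 m = 0.82 cm

0.82 cm


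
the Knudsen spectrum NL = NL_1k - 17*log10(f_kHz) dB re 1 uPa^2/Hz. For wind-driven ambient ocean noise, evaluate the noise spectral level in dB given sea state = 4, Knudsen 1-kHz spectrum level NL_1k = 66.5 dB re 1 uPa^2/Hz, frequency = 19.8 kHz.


44.46 dB


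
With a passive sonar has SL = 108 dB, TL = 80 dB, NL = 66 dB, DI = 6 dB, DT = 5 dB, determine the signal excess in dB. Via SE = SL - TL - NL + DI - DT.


SE = SL - TL - NL + DI - DT = 108 - 80 - 66 + 6 - 5 = -37

-37 dB


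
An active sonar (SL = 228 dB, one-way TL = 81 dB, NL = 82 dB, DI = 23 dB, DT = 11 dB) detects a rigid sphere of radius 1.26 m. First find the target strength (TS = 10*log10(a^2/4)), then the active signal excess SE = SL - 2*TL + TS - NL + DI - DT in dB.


Step 1: TS = 10*log10(1.26^2/4) = -4.01 dB
Step 2: SE = SL - 2*TL + TS - NL + DI - DT = 228 - 2*81 + (-4.01) - 82 + 23 - 11 = -8.01

-8.01 dB


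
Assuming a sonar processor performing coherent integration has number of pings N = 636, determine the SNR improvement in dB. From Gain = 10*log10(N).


Gain = 10*log10(636) = 28.03

28.03 dB


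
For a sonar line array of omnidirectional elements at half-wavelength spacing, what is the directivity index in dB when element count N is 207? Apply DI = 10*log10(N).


23.16 dB


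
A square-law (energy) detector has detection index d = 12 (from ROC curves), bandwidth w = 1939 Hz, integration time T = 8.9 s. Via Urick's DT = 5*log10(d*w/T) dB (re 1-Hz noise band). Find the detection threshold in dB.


17.09 dB


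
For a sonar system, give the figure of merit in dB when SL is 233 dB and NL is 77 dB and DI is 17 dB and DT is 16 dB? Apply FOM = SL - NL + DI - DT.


FOM = SL - NL + DI - DT = 233 - 77 + 17 - 16 = 157

157 dB


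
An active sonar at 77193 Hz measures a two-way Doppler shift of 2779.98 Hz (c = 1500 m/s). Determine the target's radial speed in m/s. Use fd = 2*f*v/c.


From fd = 2*f*v/c, v = c*fd/(2*f) = 1500 * 2779.98 / (2*77193) = 27.01

27.01 m/s


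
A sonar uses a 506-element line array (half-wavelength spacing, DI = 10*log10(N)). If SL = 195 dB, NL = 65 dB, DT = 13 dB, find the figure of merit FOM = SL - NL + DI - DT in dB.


Step 1: DI = 10*log10(506) = 27.04 dB
Step 2: FOM = SL - NL + DI - DT = 195 - 65 + 27.04 - 13 = 144.04

144.04 dB


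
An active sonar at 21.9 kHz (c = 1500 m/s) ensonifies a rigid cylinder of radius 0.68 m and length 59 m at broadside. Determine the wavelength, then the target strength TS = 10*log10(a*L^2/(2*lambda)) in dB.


Step 1: lambda = c/f = 1500/21900 = 0.06849 m
Step 2: TS = 10*log10(a*L^2/(2*lambda)) = 10*log10(0.68*59^2/(2*0.06849)) = 42.38

42.38 dB


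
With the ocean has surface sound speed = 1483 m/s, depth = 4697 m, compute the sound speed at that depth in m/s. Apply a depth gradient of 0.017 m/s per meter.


c = 1483 + 0.017 * 4697 = 1562.849

1562.849 m/s


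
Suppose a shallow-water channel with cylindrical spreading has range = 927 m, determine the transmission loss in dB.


29.67 dB


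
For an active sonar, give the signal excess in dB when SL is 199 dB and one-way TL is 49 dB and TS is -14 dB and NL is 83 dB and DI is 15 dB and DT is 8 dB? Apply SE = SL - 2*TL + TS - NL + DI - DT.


SE = SL - 2*TL + TS - NL + DI - DT = 199 - 2*49 + (-14) - 83 + 15 - 8 = 11

11 dB


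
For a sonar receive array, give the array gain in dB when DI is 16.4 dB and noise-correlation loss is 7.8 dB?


8.6 dB


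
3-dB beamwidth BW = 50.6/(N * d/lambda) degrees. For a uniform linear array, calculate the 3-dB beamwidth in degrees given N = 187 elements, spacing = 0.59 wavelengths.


0.46 deg
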